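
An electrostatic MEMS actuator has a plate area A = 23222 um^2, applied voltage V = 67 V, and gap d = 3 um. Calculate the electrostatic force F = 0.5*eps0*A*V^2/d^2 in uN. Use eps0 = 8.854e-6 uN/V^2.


Step 1: Identify parameters.
eps0 = 8.854e-6 uN/V^2, A = 23222 um^2, V = 67 V, d = 3 um
Step 2: Compute V^2 = 67^2 = 4489
Step 3: Compute d^2 = 3^2 = 9
Step 4: F = 0.5 * 8.854e-6 * 23222 * 4489 / 9
F = 51.276 uN


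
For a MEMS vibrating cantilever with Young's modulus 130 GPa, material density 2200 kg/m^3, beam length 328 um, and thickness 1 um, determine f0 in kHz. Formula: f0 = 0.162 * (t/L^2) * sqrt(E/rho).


Step 1: Convert units to SI.
t_SI = 1e-6 m, L_SI = 328e-6 m
Step 2: Calculate sqrt(E/rho).
sqrt(130e9 / 2200) = 7687.06 m/s
Step 3: Compute f0.
f0 = 0.162 * 1e-6 / (328e-6)^2 * 7687.06 = 11575.2 Hz = 11.58 kHz


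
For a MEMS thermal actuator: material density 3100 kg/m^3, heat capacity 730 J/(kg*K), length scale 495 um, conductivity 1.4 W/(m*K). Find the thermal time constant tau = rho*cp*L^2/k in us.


Step 1: Convert L to m: L = 495e-6 m
Step 2: L^2 = (495e-6)^2 = 2.45025e-07 m^2
Step 3: tau = 3100 * 730 * 2.45025e-07 / 1.4 = 3.9606541071e-01 s
Step 4: Convert to microseconds (multiply by 1e6).
tau = 396065.411 us


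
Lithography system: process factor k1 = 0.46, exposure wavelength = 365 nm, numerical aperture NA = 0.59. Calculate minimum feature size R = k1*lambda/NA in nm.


Step 1: Identify values: k1 = 0.46, lambda = 365 nm, NA = 0.59
Step 2: R = k1 * lambda / NA
R = 0.46 * 365 / 0.59
R = 284.6 nm


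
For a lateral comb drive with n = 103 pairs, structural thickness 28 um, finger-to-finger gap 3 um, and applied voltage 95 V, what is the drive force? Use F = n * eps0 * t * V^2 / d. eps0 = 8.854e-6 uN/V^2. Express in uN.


Step 1: Parameters: n=103, eps0=8.854e-6 uN/V^2, t=28 um, V=95 V, d=3 um
Step 2: V^2 = 9025
Step 3: F = 103 * 8.854e-6 * 28 * 9025 / 3
F = 76.818 uN


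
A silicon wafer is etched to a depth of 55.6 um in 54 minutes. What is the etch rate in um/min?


Step 1: Etch rate = depth / time
Step 2: rate = 55.6 / 54
rate = 1.03 um/min


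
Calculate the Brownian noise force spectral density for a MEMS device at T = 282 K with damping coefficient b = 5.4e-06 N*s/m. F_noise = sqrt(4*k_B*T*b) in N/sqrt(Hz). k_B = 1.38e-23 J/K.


Step 1: Compute 4 * k_B * T * b
= 4 * 1.38e-23 * 282 * 5.4e-06
= 8.4059e-26 N^2/Hz
Step 2: F_noise = sqrt(8.4059e-26)
F_noise = 2.90e-13 N/sqrt(Hz)


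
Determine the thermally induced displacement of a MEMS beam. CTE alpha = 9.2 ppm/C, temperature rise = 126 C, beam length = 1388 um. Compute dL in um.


Step 1: Convert CTE: alpha = 9.2 ppm/C = 9.2e-6 /C
Step 2: dL = 9.2e-6 * 126 * 1388
dL = 1.609 um


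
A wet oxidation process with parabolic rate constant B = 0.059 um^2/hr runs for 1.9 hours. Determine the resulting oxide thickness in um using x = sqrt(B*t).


Step 1: Compute B*t = 0.059 * 1.9 = 0.1121
Step 2: x = sqrt(0.1121)
x = 0.335 um


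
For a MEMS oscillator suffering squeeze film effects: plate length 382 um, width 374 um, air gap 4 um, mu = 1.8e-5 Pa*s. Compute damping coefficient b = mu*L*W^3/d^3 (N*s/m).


Step 1: Convert to SI.
L = 382e-6 m, W = 374e-6 m, d = 4e-6 m
Step 2: W^3 = (374e-6)^3 = 5.23e-11 m^3
Step 3: d^3 = (4e-6)^3 = 6.40e-17 m^3
Step 4: b = 1.8e-5 * 382e-6 * 5.23e-11 / 6.40e-17
b = 5.62e-03 N*s/m


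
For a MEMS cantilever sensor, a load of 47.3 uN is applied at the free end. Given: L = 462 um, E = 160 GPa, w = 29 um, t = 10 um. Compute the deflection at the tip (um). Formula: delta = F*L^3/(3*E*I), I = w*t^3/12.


Step 1: Calculate the second moment of area.
I = w * t^3 / 12 = 29 * 10^3 / 12 = 2416.6667 um^4
Step 2: Convert E to consistent units (1 GPa = 1000 uN/um^2).
E = 160 GPa = 160000 uN/um^2
Step 3: Calculate tip deflection.
delta = F * L^3 / (3 * E * I)
delta = 47.3 * 462^3 / (3 * 160000 * 2416.6667)
delta = 4.021 um


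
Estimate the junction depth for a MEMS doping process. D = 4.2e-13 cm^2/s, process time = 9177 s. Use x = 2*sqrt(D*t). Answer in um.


Step 1: Compute D*t = 4.2e-13 * 9177 = 3.85434e-09 cm^2
Step 2: sqrt(D*t) = 6.20833e-05 cm
Step 3: x = 2 * 6.20833e-05 cm = 1.241666e-04 cm
Step 4: Convert to um (1 cm = 1e4 um): x = 1.242 um


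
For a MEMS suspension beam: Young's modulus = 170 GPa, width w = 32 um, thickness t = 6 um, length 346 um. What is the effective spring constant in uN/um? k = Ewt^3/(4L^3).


Step 1: Convert E to consistent units (1 GPa = 1000 uN/um^2).
E = 170 GPa = 170000 uN/um^2
Step 2: Compute t^3 = 6^3 = 216
Step 3: Compute L^3 = 346^3 = 41421736
Step 4: k = 170000 * 32 * 216 / (4 * 41421736)
k = 7.0919 uN/um


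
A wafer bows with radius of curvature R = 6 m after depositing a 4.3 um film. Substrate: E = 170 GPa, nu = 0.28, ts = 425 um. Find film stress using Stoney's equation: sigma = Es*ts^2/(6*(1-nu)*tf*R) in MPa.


Step 1: Compute numerator: Es * ts^2 = 170 * 425^2 = 30706250 (GPa*um^2)
Step 2: Compute denominator (R in um): 6*(1-nu)*tf*R = 6*0.72*4.3*6e6 = 111456000.0 (um^2)
Step 3: sigma (GPa) = 30706250 / 111456000.0 = 2.75501e-01 GPa
Step 4: Convert to MPa (x1000): sigma = 275.5 MPa


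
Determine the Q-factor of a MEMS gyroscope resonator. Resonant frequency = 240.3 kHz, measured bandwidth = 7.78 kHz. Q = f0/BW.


Step 1: Q = f0 / bandwidth
Step 2: Q = 240.3 / 7.78
Q = 30.9


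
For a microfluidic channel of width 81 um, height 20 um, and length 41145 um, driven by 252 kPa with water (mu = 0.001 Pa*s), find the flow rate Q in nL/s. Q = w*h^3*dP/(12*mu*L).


Step 1: Convert all dimensions to SI (meters).
w = 81e-6 m, h = 20e-6 m, L = 41145e-6 m, dP = 252e3 Pa
Step 2: Q = w * h^3 * dP / (12 * mu * L)
Q = 81e-6 * (20e-6)^3 * 252e3 / (12 * 0.001 * 41145e-6) = 3.3073277e-10 m^3/s
Step 3: Convert Q from m^3/s to nL/s (1 m^3 = 1e12 nL, so multiply by 1e12).
Q = 330.733 nL/s


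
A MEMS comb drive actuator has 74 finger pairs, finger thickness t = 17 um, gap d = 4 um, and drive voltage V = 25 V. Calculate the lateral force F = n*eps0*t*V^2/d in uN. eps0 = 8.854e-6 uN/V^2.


Step 1: Parameters: n=74, eps0=8.854e-6 uN/V^2, t=17 um, V=25 V, d=4 um
Step 2: V^2 = 625
Step 3: F = 74 * 8.854e-6 * 17 * 625 / 4
F = 1.74 uN


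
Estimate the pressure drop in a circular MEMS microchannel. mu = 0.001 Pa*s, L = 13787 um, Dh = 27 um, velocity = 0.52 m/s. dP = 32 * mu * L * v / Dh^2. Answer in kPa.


Step 1: Convert to SI: L = 13787e-6 m, Dh = 27e-6 m
Step 2: dP = 32 * 0.001 * 13787e-6 * 0.52 / (27e-6)^2
Step 3: dP = 314699.15 Pa
Step 4: Convert to kPa: dP = 314.7 kPa


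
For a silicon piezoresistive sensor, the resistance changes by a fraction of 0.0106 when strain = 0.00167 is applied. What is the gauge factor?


Step 1: Identify values.
dR/R = 0.0106, strain = 0.00167
Step 2: GF = (dR/R) / strain = 0.0106 / 0.00167
GF = 6.3


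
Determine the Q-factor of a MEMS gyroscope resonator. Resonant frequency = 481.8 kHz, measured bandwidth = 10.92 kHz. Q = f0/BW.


Step 1: Q = f0 / bandwidth
Step 2: Q = 481.8 / 10.92
Q = 44.1


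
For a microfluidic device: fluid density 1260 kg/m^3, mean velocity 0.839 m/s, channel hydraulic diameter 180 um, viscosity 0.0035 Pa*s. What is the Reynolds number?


Step 1: Convert Dh to meters: Dh = 180e-6 m
Step 2: Re = rho * v * Dh / mu
Re = 1260 * 0.839 * 180e-6 / 0.0035
Re = 54.367


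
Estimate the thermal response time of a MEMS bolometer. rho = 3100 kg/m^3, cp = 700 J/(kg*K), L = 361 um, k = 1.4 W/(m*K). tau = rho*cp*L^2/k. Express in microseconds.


Step 1: Convert L to m: L = 361e-6 m
Step 2: L^2 = (361e-6)^2 = 1.30321e-07 m^2
Step 3: tau = 3100 * 700 * 1.30321e-07 / 1.4 = 2.0199755e-01 s
Step 4: Convert to microseconds (multiply by 1e6).
tau = 201997.55 us


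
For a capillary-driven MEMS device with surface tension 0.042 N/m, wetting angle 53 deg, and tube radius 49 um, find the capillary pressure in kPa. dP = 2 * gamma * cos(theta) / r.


Step 1: cos(53 deg) = 0.6018
Step 2: Convert r to m: r = 49e-6 m
Step 3: dP = 2 * 0.042 * 0.6018 / 49e-6 = 1031.7 Pa
Step 4: Convert Pa to kPa (divide by 1000).
dP = 1.03 kPa


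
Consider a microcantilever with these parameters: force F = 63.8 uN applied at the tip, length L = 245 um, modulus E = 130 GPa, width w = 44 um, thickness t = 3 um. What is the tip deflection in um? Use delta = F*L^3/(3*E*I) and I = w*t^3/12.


Step 1: Calculate the second moment of area.
I = w * t^3 / 12 = 44 * 3^3 / 12 = 99.0 um^4
Step 2: Convert E to consistent units (1 GPa = 1000 uN/um^2).
E = 130 GPa = 130000 uN/um^2
Step 3: Calculate tip deflection.
delta = F * L^3 / (3 * E * I)
delta = 63.8 * 245^3 / (3 * 130000 * 99.0)
delta = 24.3007 um


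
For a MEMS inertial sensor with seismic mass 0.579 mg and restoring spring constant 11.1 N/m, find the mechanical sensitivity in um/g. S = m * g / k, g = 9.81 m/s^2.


Step 1: Convert mass: m = 0.579 mg = 5.79e-07 kg
Step 2: S = m * g / k = 5.79e-07 * 9.81 / 11.1
Step 3: S = 5.12e-07 m/g
Step 4: Convert to um/g: S = 0.512 um/g


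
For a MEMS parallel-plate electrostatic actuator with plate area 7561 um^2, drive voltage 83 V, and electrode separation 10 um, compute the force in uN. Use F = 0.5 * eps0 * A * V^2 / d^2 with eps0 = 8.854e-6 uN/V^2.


Step 1: Identify parameters.
eps0 = 8.854e-6 uN/V^2, A = 7561 um^2, V = 83 V, d = 10 um
Step 2: Compute V^2 = 83^2 = 6889
Step 3: Compute d^2 = 10^2 = 100
Step 4: F = 0.5 * 8.854e-6 * 7561 * 6889 / 100
F = 2.306 uN


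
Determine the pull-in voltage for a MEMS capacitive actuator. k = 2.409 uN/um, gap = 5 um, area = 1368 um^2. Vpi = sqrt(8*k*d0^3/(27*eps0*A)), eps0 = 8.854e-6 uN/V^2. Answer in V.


Step 1: Compute numerator: 8 * k * d0^3 = 8 * 2.409 * 5^3 = 2409.0
Step 2: Compute denominator: 27 * eps0 * A = 27 * 8.854e-6 * 1368 = 0.327031
Step 3: Vpi = sqrt(2409.0 / 0.327031)
Vpi = 85.83 V


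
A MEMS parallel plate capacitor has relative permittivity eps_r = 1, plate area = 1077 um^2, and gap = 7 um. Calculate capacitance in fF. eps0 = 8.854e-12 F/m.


Step 1: Convert area to m^2: A = 1077e-12 m^2
Step 2: Convert gap to m: d = 7e-6 m
Step 3: C = eps0 * eps_r * A / d
C = 8.854e-12 * 1 * 1077e-12 / 7e-6
Step 4: Convert to fF (multiply by 1e15).
C = 1.36 fF


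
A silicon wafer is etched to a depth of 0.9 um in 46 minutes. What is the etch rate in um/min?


Step 1: Etch rate = depth / time
Step 2: rate = 0.9 / 46
rate = 0.02 um/min


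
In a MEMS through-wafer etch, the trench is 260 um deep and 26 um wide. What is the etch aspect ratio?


Step 1: AR = depth / width
Step 2: AR = 260 / 26
AR = 10.0


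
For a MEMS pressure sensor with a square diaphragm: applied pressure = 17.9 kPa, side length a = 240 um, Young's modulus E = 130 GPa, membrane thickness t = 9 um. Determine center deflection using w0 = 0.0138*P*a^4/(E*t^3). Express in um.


Step 1: Convert pressure to compatible units (E is in GPa, so P in GPa).
P = 17.9 kPa = 17.9e-6 GPa
Step 2: Compute numerator: 0.0138 * P * a^4.
a^4 = 240^4 = 3317760000
numerator = 0.0138 * 17.9e-6 * 3317760000 = 8.196e+02
Step 3: Compute denominator: E * t^3 = 130 * 9^3 = 94770
Step 4: w0 = numerator / denominator = 8.196e+02 / 94770 = 0.0086 um


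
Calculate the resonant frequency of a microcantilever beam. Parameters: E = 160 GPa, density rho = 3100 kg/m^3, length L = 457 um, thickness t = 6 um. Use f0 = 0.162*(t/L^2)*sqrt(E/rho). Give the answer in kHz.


Step 1: Convert units to SI.
t_SI = 6e-6 m, L_SI = 457e-6 m
Step 2: Calculate sqrt(E/rho).
sqrt(160e9 / 3100) = 7184.21 m/s
Step 3: Compute f0.
f0 = 0.162 * 6e-6 / (457e-6)^2 * 7184.21 = 33435.9 Hz = 33.44 kHz


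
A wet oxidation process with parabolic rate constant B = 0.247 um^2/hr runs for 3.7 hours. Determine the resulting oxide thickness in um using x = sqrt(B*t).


Step 1: Compute B*t = 0.247 * 3.7 = 0.9139
Step 2: x = sqrt(0.9139)
x = 0.956 um


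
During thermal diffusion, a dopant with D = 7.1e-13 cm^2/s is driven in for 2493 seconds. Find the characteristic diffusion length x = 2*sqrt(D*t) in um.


Step 1: Compute D*t = 7.1e-13 * 2493 = 1.77003e-09 cm^2
Step 2: sqrt(D*t) = 4.2072e-05 cm
Step 3: x = 2 * 4.2072e-05 cm = 8.4144e-05 cm
Step 4: Convert to um (1 cm = 1e4 um): x = 0.841 um


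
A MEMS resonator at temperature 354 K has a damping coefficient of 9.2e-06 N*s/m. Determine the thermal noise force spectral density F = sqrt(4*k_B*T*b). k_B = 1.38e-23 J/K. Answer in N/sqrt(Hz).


Step 1: Compute 4 * k_B * T * b
= 4 * 1.38e-23 * 354 * 9.2e-06
= 1.7978e-25 N^2/Hz
Step 2: F_noise = sqrt(1.7978e-25)
F_noise = 4.24e-13 N/sqrt(Hz)


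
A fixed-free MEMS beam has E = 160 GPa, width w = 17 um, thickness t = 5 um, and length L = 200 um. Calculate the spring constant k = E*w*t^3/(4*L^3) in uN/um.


Step 1: Convert E to consistent units (1 GPa = 1000 uN/um^2).
E = 160 GPa = 160000 uN/um^2
Step 2: Compute t^3 = 5^3 = 125
Step 3: Compute L^3 = 200^3 = 8000000
Step 4: k = 160000 * 17 * 125 / (4 * 8000000)
k = 10.625 uN/um


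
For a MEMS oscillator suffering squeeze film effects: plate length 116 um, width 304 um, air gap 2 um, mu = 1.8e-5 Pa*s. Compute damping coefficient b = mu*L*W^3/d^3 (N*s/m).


Step 1: Convert to SI.
L = 116e-6 m, W = 304e-6 m, d = 2e-6 m
Step 2: W^3 = (304e-6)^3 = 2.81e-11 m^3
Step 3: d^3 = (2e-6)^3 = 8.00e-18 m^3
Step 4: b = 1.8e-5 * 116e-6 * 2.81e-11 / 8.00e-18
b = 7.33e-03 N*s/m


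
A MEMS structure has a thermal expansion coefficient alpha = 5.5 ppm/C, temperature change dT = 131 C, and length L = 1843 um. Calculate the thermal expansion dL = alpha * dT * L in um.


Step 1: Convert CTE: alpha = 5.5 ppm/C = 5.5e-6 /C
Step 2: dL = 5.5e-6 * 131 * 1843
dL = 1.3279 um


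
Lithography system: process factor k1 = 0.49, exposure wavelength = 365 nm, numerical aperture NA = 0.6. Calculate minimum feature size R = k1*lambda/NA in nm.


Step 1: Identify values: k1 = 0.49, lambda = 365 nm, NA = 0.6
Step 2: R = k1 * lambda / NA
R = 0.49 * 365 / 0.6
R = 298.1 nm


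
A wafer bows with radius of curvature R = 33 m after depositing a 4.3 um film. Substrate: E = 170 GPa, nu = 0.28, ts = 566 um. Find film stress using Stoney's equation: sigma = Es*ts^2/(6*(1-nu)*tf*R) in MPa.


Step 1: Compute numerator: Es * ts^2 = 170 * 566^2 = 54460520 (GPa*um^2)
Step 2: Compute denominator (R in um): 6*(1-nu)*tf*R = 6*0.72*4.3*33e6 = 613008000.0 (um^2)
Step 3: sigma (GPa) = 54460520 / 613008000.0 = 8.8841e-02 GPa
Step 4: Convert to MPa (x1000): sigma = 88.8 MPa


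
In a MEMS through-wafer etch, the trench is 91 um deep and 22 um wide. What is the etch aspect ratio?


Step 1: AR = depth / width
Step 2: AR = 91 / 22
AR = 4.1


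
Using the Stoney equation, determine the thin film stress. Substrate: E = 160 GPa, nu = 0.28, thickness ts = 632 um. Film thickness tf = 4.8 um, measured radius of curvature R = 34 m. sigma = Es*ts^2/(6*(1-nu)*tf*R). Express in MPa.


Step 1: Compute numerator: Es * ts^2 = 160 * 632^2 = 63907840 (GPa*um^2)
Step 2: Compute denominator (R in um): 6*(1-nu)*tf*R = 6*0.72*4.8*34e6 = 705024000.0 (um^2)
Step 3: sigma (GPa) = 63907840 / 705024000.0 = 9.0646e-02 GPa
Step 4: Convert to MPa (x1000): sigma = 90.6 MPa


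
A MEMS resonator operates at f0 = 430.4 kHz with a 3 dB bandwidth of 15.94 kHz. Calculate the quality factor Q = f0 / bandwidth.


Step 1: Q = f0 / bandwidth
Step 2: Q = 430.4 / 15.94
Q = 27.0


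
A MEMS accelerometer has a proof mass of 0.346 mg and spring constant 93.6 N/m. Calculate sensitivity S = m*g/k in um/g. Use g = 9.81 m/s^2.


Step 1: Convert mass: m = 0.346 mg = 3.46e-07 kg
Step 2: S = m * g / k = 3.46e-07 * 9.81 / 93.6
Step 3: S = 3.63e-08 m/g
Step 4: Convert to um/g: S = 0.036 um/g


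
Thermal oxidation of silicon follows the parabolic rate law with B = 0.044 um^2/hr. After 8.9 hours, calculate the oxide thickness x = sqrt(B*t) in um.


Step 1: Compute B*t = 0.044 * 8.9 = 0.3916
Step 2: x = sqrt(0.3916)
x = 0.626 um


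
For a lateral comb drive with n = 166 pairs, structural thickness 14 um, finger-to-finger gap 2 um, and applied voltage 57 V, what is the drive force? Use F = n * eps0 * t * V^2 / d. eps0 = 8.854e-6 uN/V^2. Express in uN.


Step 1: Parameters: n=166, eps0=8.854e-6 uN/V^2, t=14 um, V=57 V, d=2 um
Step 2: V^2 = 3249
Step 3: F = 166 * 8.854e-6 * 14 * 3249 / 2
F = 33.427 uN


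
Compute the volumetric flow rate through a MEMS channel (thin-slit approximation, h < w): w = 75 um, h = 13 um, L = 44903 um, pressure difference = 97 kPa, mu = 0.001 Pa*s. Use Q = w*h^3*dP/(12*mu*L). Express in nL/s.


Step 1: Convert all dimensions to SI (meters).
w = 75e-6 m, h = 13e-6 m, L = 44903e-6 m, dP = 97e3 Pa
Step 2: Q = w * h^3 * dP / (12 * mu * L)
Q = 75e-6 * (13e-6)^3 * 97e3 / (12 * 0.001 * 44903e-6) = 2.966241e-11 m^3/s
Step 3: Convert Q from m^3/s to nL/s (1 m^3 = 1e12 nL, so multiply by 1e12).
Q = 29.662 nL/s


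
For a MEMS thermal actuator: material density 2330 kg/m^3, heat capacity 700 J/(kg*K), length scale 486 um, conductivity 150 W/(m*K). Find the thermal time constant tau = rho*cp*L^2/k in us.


Step 1: Convert L to m: L = 486e-6 m
Step 2: L^2 = (486e-6)^2 = 2.36196e-07 m^2
Step 3: tau = 2330 * 700 * 2.36196e-07 / 150 = 2.56823784e-03 s
Step 4: Convert to microseconds (multiply by 1e6).
tau = 2568.238 us


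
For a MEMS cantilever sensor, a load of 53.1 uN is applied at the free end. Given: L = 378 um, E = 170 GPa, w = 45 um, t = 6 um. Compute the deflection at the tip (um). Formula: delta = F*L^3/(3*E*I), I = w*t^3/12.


Step 1: Calculate the second moment of area.
I = w * t^3 / 12 = 45 * 6^3 / 12 = 810.0 um^4
Step 2: Convert E to consistent units (1 GPa = 1000 uN/um^2).
E = 170 GPa = 170000 uN/um^2
Step 3: Calculate tip deflection.
delta = F * L^3 / (3 * E * I)
delta = 53.1 * 378^3 / (3 * 170000 * 810.0)
delta = 6.9425 um


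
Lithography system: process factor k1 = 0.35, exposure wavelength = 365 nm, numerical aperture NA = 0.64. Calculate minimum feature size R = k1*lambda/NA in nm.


Step 1: Identify values: k1 = 0.35, lambda = 365 nm, NA = 0.64
Step 2: R = k1 * lambda / NA
R = 0.35 * 365 / 0.64
R = 199.6 nm


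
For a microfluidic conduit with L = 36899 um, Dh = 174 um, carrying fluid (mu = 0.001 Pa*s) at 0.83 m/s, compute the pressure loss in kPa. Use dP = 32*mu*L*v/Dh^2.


Step 1: Convert to SI: L = 36899e-6 m, Dh = 174e-6 m
Step 2: dP = 32 * 0.001 * 36899e-6 * 0.83 / (174e-6)^2
Step 3: dP = 32370.11 Pa
Step 4: Convert to kPa: dP = 32.37 kPa


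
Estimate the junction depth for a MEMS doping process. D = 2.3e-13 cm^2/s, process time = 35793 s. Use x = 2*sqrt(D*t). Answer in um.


Step 1: Compute D*t = 2.3e-13 * 35793 = 8.23239e-09 cm^2
Step 2: sqrt(D*t) = 9.07325e-05 cm
Step 3: x = 2 * 9.07325e-05 cm = 1.81465e-04 cm
Step 4: Convert to um (1 cm = 1e4 um): x = 1.815 um


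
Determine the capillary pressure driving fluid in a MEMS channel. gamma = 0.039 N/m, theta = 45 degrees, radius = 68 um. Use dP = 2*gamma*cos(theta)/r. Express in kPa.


Step 1: cos(45 deg) = 0.7071
Step 2: Convert r to m: r = 68e-6 m
Step 3: dP = 2 * 0.039 * 0.7071 / 68e-6 = 811.1 Pa
Step 4: Convert Pa to kPa (divide by 1000).
dP = 0.81 kPa


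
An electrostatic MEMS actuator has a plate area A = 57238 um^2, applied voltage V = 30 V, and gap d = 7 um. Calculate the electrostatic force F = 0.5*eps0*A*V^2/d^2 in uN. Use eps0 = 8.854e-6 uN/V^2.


Step 1: Identify parameters.
eps0 = 8.854e-6 uN/V^2, A = 57238 um^2, V = 30 V, d = 7 um
Step 2: Compute V^2 = 30^2 = 900
Step 3: Compute d^2 = 7^2 = 49
Step 4: F = 0.5 * 8.854e-6 * 57238 * 900 / 49
F = 4.654 uN


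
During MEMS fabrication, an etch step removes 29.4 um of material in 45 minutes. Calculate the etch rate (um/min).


Step 1: Etch rate = depth / time
Step 2: rate = 29.4 / 45
rate = 0.653 um/min


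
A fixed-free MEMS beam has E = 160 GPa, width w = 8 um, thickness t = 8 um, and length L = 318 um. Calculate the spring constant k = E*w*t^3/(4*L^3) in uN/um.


Step 1: Convert E to consistent units (1 GPa = 1000 uN/um^2).
E = 160 GPa = 160000 uN/um^2
Step 2: Compute t^3 = 8^3 = 512
Step 3: Compute L^3 = 318^3 = 32157432
Step 4: k = 160000 * 8 * 512 / (4 * 32157432)
k = 5.0949 uN/um


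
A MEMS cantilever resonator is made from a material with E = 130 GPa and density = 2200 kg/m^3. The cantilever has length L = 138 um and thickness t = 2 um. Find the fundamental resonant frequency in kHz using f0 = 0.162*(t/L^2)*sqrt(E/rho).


Step 1: Convert units to SI.
t_SI = 2e-6 m, L_SI = 138e-6 m
Step 2: Calculate sqrt(E/rho).
sqrt(130e9 / 2200) = 7687.06 m/s
Step 3: Compute f0.
f0 = 0.162 * 2e-6 / (138e-6)^2 * 7687.06 = 130781.7 Hz = 130.78 kHz


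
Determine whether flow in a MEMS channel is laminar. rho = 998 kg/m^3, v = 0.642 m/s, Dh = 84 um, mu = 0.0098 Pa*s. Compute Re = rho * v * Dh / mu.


Step 1: Convert Dh to meters: Dh = 84e-6 m
Step 2: Re = rho * v * Dh / mu
Re = 998 * 0.642 * 84e-6 / 0.0098
Re = 5.492
Since Re = 5.492 is below ~2300, the flow is laminar.


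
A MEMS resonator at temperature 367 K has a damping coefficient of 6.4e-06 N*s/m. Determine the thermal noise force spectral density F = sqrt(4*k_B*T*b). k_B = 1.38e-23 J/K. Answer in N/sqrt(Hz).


Step 1: Compute 4 * k_B * T * b
= 4 * 1.38e-23 * 367 * 6.4e-06
= 1.2965e-25 N^2/Hz
Step 2: F_noise = sqrt(1.2965e-25)
F_noise = 3.60e-13 N/sqrt(Hz)


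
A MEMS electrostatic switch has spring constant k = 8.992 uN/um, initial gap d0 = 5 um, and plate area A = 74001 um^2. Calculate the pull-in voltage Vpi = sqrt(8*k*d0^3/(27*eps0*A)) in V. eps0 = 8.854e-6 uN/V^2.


Step 1: Compute numerator: 8 * k * d0^3 = 8 * 8.992 * 5^3 = 8992.0
Step 2: Compute denominator: 27 * eps0 * A = 27 * 8.854e-6 * 74001 = 17.690531
Step 3: Vpi = sqrt(8992.0 / 17.690531)
Vpi = 22.55 V


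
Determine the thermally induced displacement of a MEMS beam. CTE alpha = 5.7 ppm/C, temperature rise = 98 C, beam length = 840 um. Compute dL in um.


Step 1: Convert CTE: alpha = 5.7 ppm/C = 5.7e-6 /C
Step 2: dL = 5.7e-6 * 98 * 840
dL = 0.4692 um


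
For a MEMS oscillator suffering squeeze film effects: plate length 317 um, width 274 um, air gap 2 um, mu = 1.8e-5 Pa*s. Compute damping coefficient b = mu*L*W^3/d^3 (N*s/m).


Step 1: Convert to SI.
L = 317e-6 m, W = 274e-6 m, d = 2e-6 m
Step 2: W^3 = (274e-6)^3 = 2.06e-11 m^3
Step 3: d^3 = (2e-6)^3 = 8.00e-18 m^3
Step 4: b = 1.8e-5 * 317e-6 * 2.06e-11 / 8.00e-18
b = 1.47e-02 N*s/m


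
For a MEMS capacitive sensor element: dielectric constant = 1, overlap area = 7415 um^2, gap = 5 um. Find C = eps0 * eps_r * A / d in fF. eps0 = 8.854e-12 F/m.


Step 1: Convert area to m^2: A = 7415e-12 m^2
Step 2: Convert gap to m: d = 5e-6 m
Step 3: C = eps0 * eps_r * A / d
C = 8.854e-12 * 1 * 7415e-12 / 5e-6
Step 4: Convert to fF (multiply by 1e15).
C = 13.13 fF


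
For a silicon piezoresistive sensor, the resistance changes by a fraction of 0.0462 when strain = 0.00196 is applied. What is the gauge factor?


Step 1: Identify values.
dR/R = 0.0462, strain = 0.00196
Step 2: GF = (dR/R) / strain = 0.0462 / 0.00196
GF = 23.6


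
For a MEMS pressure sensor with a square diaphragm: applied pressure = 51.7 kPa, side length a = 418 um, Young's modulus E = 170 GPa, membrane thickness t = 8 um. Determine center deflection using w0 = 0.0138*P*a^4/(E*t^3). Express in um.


Step 1: Convert pressure to compatible units (E is in GPa, so P in GPa).
P = 51.7 kPa = 51.7e-6 GPa
Step 2: Compute numerator: 0.0138 * P * a^4.
a^4 = 418^4 = 30528476176
numerator = 0.0138 * 51.7e-6 * 30528476176 = 2.17808e+04
Step 3: Compute denominator: E * t^3 = 170 * 8^3 = 87040
Step 4: w0 = numerator / denominator = 2.17808e+04 / 87040 = 0.2502 um


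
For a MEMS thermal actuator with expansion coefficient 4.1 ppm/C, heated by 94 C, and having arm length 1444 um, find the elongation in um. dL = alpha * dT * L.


Step 1: Convert CTE: alpha = 4.1 ppm/C = 4.1e-6 /C
Step 2: dL = 4.1e-6 * 94 * 1444
dL = 0.5565 um


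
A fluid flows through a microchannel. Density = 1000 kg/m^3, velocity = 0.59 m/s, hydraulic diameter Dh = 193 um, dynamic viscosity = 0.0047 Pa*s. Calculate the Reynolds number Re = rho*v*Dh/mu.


Step 1: Convert Dh to meters: Dh = 193e-6 m
Step 2: Re = rho * v * Dh / mu
Re = 1000 * 0.59 * 193e-6 / 0.0047
Re = 24.228


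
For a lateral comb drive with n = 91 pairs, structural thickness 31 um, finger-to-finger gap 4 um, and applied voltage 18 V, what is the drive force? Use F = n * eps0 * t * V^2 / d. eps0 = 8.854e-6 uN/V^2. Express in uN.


Step 1: Parameters: n=91, eps0=8.854e-6 uN/V^2, t=31 um, V=18 V, d=4 um
Step 2: V^2 = 324
Step 3: F = 91 * 8.854e-6 * 31 * 324 / 4
F = 2.023 uN


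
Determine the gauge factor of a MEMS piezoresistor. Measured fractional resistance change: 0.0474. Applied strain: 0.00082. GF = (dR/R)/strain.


Step 1: Identify values.
dR/R = 0.0474, strain = 0.00082
Step 2: GF = (dR/R) / strain = 0.0474 / 0.00082
GF = 57.8


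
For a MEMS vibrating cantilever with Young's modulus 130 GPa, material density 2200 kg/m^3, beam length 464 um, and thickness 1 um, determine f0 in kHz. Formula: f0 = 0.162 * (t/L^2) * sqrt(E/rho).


Step 1: Convert units to SI.
t_SI = 1e-6 m, L_SI = 464e-6 m
Step 2: Calculate sqrt(E/rho).
sqrt(130e9 / 2200) = 7687.06 m/s
Step 3: Compute f0.
f0 = 0.162 * 1e-6 / (464e-6)^2 * 7687.06 = 5784.1 Hz = 5.78 kHz


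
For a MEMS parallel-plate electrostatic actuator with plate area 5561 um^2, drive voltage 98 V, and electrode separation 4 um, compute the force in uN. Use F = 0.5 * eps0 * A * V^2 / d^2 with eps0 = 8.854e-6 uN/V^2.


Step 1: Identify parameters.
eps0 = 8.854e-6 uN/V^2, A = 5561 um^2, V = 98 V, d = 4 um
Step 2: Compute V^2 = 98^2 = 9604
Step 3: Compute d^2 = 4^2 = 16
Step 4: F = 0.5 * 8.854e-6 * 5561 * 9604 / 16
F = 14.777 uN


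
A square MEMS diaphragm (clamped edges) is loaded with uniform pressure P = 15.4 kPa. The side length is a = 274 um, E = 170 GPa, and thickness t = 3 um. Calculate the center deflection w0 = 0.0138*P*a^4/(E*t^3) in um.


Step 1: Convert pressure to compatible units (E is in GPa, so P in GPa).
P = 15.4 kPa = 15.4e-6 GPa
Step 2: Compute numerator: 0.0138 * P * a^4.
a^4 = 274^4 = 5636405776
numerator = 0.0138 * 15.4e-6 * 5636405776 = 1.1978e+03
Step 3: Compute denominator: E * t^3 = 170 * 3^3 = 4590
Step 4: w0 = numerator / denominator = 1.1978e+03 / 4590 = 0.261 um


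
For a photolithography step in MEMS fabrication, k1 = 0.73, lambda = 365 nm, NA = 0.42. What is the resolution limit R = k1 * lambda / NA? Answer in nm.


Step 1: Identify values: k1 = 0.73, lambda = 365 nm, NA = 0.42
Step 2: R = k1 * lambda / NA
R = 0.73 * 365 / 0.42
R = 634.4 nm


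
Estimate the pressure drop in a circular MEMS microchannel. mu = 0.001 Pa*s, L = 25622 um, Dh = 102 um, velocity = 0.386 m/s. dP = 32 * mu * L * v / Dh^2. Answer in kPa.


Step 1: Convert to SI: L = 25622e-6 m, Dh = 102e-6 m
Step 2: dP = 32 * 0.001 * 25622e-6 * 0.386 / (102e-6)^2
Step 3: dP = 30419.35 Pa
Step 4: Convert to kPa: dP = 30.42 kPa


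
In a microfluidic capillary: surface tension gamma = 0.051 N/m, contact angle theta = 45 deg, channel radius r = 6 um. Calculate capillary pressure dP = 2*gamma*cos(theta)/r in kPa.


Step 1: cos(45 deg) = 0.7071
Step 2: Convert r to m: r = 6e-6 m
Step 3: dP = 2 * 0.051 * 0.7071 / 6e-6 = 12020.7 Pa
Step 4: Convert Pa to kPa (divide by 1000).
dP = 12.02 kPa


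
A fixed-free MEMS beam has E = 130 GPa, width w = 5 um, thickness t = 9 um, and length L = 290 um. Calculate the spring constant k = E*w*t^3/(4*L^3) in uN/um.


Step 1: Convert E to consistent units (1 GPa = 1000 uN/um^2).
E = 130 GPa = 130000 uN/um^2
Step 2: Compute t^3 = 9^3 = 729
Step 3: Compute L^3 = 290^3 = 24389000
Step 4: k = 130000 * 5 * 729 / (4 * 24389000)
k = 4.8572 uN/um


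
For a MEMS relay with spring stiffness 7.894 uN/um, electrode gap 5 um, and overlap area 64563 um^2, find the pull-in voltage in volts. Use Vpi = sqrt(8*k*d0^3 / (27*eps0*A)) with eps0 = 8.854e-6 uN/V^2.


Step 1: Compute numerator: 8 * k * d0^3 = 8 * 7.894 * 5^3 = 7894.0
Step 2: Compute denominator: 27 * eps0 * A = 27 * 8.854e-6 * 64563 = 15.434302
Step 3: Vpi = sqrt(7894.0 / 15.434302)
Vpi = 22.62 V


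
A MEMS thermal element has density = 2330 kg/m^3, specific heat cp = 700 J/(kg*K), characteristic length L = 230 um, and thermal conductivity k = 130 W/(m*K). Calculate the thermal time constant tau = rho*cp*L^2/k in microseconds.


Step 1: Convert L to m: L = 230e-6 m
Step 2: L^2 = (230e-6)^2 = 5.29e-08 m^2
Step 3: tau = 2330 * 700 * 5.29e-08 / 130 = 6.6369154e-04 s
Step 4: Convert to microseconds (multiply by 1e6).
tau = 663.692 us


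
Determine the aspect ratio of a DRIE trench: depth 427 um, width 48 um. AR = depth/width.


Step 1: AR = depth / width
Step 2: AR = 427 / 48
AR = 8.9


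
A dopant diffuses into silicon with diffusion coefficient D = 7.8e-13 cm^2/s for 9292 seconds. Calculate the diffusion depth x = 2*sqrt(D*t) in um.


Step 1: Compute D*t = 7.8e-13 * 9292 = 7.24776e-09 cm^2
Step 2: sqrt(D*t) = 8.51338e-05 cm
Step 3: x = 2 * 8.51338e-05 cm = 1.702676e-04 cm
Step 4: Convert to um (1 cm = 1e4 um): x = 1.703 um


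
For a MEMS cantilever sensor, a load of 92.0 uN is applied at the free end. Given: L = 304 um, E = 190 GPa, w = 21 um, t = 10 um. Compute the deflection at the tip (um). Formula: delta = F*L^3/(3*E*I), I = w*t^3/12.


Step 1: Calculate the second moment of area.
I = w * t^3 / 12 = 21 * 10^3 / 12 = 1750.0 um^4
Step 2: Convert E to consistent units (1 GPa = 1000 uN/um^2).
E = 190 GPa = 190000 uN/um^2
Step 3: Calculate tip deflection.
delta = F * L^3 / (3 * E * I)
delta = 92.0 * 304^3 / (3 * 190000 * 1750.0)
delta = 2.5912 um


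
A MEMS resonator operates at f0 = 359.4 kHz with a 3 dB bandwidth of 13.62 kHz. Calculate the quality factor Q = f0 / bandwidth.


Step 1: Q = f0 / bandwidth
Step 2: Q = 359.4 / 13.62
Q = 26.4


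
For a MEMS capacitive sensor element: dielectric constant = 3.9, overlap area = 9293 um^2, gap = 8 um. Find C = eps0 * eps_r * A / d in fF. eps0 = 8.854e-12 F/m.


Step 1: Convert area to m^2: A = 9293e-12 m^2
Step 2: Convert gap to m: d = 8e-6 m
Step 3: C = eps0 * eps_r * A / d
C = 8.854e-12 * 3.9 * 9293e-12 / 8e-6
Step 4: Convert to fF (multiply by 1e15).
C = 40.11 fF


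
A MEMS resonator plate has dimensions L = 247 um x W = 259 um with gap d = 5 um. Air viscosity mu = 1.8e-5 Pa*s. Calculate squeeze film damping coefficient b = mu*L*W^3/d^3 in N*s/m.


Step 1: Convert to SI.
L = 247e-6 m, W = 259e-6 m, d = 5e-6 m
Step 2: W^3 = (259e-6)^3 = 1.74e-11 m^3
Step 3: d^3 = (5e-6)^3 = 1.25e-16 m^3
Step 4: b = 1.8e-5 * 247e-6 * 1.74e-11 / 1.25e-16
b = 6.18e-04 N*s/m


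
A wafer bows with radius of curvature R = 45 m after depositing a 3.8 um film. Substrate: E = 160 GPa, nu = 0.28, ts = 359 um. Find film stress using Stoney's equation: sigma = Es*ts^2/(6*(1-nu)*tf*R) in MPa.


Step 1: Compute numerator: Es * ts^2 = 160 * 359^2 = 20620960 (GPa*um^2)
Step 2: Compute denominator (R in um): 6*(1-nu)*tf*R = 6*0.72*3.8*45e6 = 738720000.0 (um^2)
Step 3: sigma (GPa) = 20620960 / 738720000.0 = 2.7914e-02 GPa
Step 4: Convert to MPa (x1000): sigma = 27.9 MPa


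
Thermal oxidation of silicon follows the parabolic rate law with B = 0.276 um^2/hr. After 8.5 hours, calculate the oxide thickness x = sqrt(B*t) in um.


Step 1: Compute B*t = 0.276 * 8.5 = 2.346
Step 2: x = sqrt(2.346)
x = 1.532 um


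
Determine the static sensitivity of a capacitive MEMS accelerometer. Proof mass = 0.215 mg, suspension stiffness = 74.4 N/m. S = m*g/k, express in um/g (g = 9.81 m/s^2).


Step 1: Convert mass: m = 0.215 mg = 2.15e-07 kg
Step 2: S = m * g / k = 2.15e-07 * 9.81 / 74.4
Step 3: S = 2.83e-08 m/g
Step 4: Convert to um/g: S = 0.028 um/g


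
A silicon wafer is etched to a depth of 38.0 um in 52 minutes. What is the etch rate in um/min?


Step 1: Etch rate = depth / time
Step 2: rate = 38.0 / 52
rate = 0.731 um/min


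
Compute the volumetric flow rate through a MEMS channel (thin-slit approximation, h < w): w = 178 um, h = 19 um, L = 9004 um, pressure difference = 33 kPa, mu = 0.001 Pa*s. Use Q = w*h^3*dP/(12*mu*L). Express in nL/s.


Step 1: Convert all dimensions to SI (meters).
w = 178e-6 m, h = 19e-6 m, L = 9004e-6 m, dP = 33e3 Pa
Step 2: Q = w * h^3 * dP / (12 * mu * L)
Q = 178e-6 * (19e-6)^3 * 33e3 / (12 * 0.001 * 9004e-6) = 3.7288766e-10 m^3/s
Step 3: Convert Q from m^3/s to nL/s (1 m^3 = 1e12 nL, so multiply by 1e12).
Q = 372.888 nL/s


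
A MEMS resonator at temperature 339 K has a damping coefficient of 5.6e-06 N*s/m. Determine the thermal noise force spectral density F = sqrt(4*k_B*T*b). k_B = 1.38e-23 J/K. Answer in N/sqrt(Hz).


Step 1: Compute 4 * k_B * T * b
= 4 * 1.38e-23 * 339 * 5.6e-06
= 1.0479e-25 N^2/Hz
Step 2: F_noise = sqrt(1.0479e-25)
F_noise = 3.24e-13 N/sqrt(Hz)


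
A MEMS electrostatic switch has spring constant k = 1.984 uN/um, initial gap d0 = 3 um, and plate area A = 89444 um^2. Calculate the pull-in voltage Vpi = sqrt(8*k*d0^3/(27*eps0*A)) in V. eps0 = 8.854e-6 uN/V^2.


Step 1: Compute numerator: 8 * k * d0^3 = 8 * 1.984 * 3^3 = 428.544
Step 2: Compute denominator: 27 * eps0 * A = 27 * 8.854e-6 * 89444 = 21.382304
Step 3: Vpi = sqrt(428.544 / 21.382304)
Vpi = 4.48 V


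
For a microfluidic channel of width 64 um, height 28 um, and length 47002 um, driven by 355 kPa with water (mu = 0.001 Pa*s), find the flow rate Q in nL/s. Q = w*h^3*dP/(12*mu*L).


Step 1: Convert all dimensions to SI (meters).
w = 64e-6 m, h = 28e-6 m, L = 47002e-6 m, dP = 355e3 Pa
Step 2: Q = w * h^3 * dP / (12 * mu * L)
Q = 64e-6 * (28e-6)^3 * 355e3 / (12 * 0.001 * 47002e-6) = 8.842699e-10 m^3/s
Step 3: Convert Q from m^3/s to nL/s (1 m^3 = 1e12 nL, so multiply by 1e12).
Q = 884.27 nL/s


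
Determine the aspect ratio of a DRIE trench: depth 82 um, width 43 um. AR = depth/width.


Step 1: AR = depth / width
Step 2: AR = 82 / 43
AR = 1.9


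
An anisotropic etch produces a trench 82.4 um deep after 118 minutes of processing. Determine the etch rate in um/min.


Step 1: Etch rate = depth / time
Step 2: rate = 82.4 / 118
rate = 0.698 um/min


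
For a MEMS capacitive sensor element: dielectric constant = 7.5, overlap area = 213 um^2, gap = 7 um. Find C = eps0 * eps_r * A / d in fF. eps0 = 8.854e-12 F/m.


Step 1: Convert area to m^2: A = 213e-12 m^2
Step 2: Convert gap to m: d = 7e-6 m
Step 3: C = eps0 * eps_r * A / d
C = 8.854e-12 * 7.5 * 213e-12 / 7e-6
Step 4: Convert to fF (multiply by 1e15).
C = 2.02 fF


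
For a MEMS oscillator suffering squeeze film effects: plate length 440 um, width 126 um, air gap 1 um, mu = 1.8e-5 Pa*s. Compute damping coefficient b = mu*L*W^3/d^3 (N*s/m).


Step 1: Convert to SI.
L = 440e-6 m, W = 126e-6 m, d = 1e-6 m
Step 2: W^3 = (126e-6)^3 = 2.00e-12 m^3
Step 3: d^3 = (1e-6)^3 = 1.00e-18 m^3
Step 4: b = 1.8e-5 * 440e-6 * 2.00e-12 / 1.00e-18
b = 1.58e-02 N*s/m


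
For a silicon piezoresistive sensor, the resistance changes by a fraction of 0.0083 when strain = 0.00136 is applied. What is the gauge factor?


Step 1: Identify values.
dR/R = 0.0083, strain = 0.00136
Step 2: GF = (dR/R) / strain = 0.0083 / 0.00136
GF = 6.1


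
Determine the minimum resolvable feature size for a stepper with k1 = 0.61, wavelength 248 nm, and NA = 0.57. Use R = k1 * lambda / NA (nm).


Step 1: Identify values: k1 = 0.61, lambda = 248 nm, NA = 0.57
Step 2: R = k1 * lambda / NA
R = 0.61 * 248 / 0.57
R = 265.4 nm


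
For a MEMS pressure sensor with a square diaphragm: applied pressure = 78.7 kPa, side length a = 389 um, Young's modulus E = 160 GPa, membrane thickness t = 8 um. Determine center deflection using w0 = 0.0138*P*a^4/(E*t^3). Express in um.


Step 1: Convert pressure to compatible units (E is in GPa, so P in GPa).
P = 78.7 kPa = 78.7e-6 GPa
Step 2: Compute numerator: 0.0138 * P * a^4.
a^4 = 389^4 = 22898045041
numerator = 0.0138 * 78.7e-6 * 22898045041 = 2.48687e+04
Step 3: Compute denominator: E * t^3 = 160 * 8^3 = 81920
Step 4: w0 = numerator / denominator = 2.48687e+04 / 81920 = 0.3036 um


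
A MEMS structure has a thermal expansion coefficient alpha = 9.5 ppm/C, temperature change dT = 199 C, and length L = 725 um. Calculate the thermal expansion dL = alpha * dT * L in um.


Step 1: Convert CTE: alpha = 9.5 ppm/C = 9.5e-6 /C
Step 2: dL = 9.5e-6 * 199 * 725
dL = 1.3706 um


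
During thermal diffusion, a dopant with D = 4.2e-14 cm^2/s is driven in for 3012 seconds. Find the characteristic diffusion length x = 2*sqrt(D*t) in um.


Step 1: Compute D*t = 4.2e-14 * 3012 = 1.26504e-10 cm^2
Step 2: sqrt(D*t) = 1.1247e-05 cm
Step 3: x = 2 * 1.1247e-05 cm = 2.2494e-05 cm
Step 4: Convert to um (1 cm = 1e4 um): x = 0.225 um


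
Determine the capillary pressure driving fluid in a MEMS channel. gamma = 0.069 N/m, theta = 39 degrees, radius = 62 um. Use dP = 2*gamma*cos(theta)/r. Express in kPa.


Step 1: cos(39 deg) = 0.7771
Step 2: Convert r to m: r = 62e-6 m
Step 3: dP = 2 * 0.069 * 0.7771 / 62e-6 = 1729.7 Pa
Step 4: Convert Pa to kPa (divide by 1000).
dP = 1.73 kPa


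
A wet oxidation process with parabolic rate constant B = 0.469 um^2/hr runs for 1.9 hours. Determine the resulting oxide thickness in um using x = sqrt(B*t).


Step 1: Compute B*t = 0.469 * 1.9 = 0.8911
Step 2: x = sqrt(0.8911)
x = 0.944 um


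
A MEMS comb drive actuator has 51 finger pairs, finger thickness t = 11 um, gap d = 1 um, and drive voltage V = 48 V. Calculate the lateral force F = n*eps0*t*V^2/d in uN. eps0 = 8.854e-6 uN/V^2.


Step 1: Parameters: n=51, eps0=8.854e-6 uN/V^2, t=11 um, V=48 V, d=1 um
Step 2: V^2 = 2304
Step 3: F = 51 * 8.854e-6 * 11 * 2304 / 1
F = 11.444 uN


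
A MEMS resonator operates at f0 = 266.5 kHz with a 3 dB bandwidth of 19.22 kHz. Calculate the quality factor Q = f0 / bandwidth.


Step 1: Q = f0 / bandwidth
Step 2: Q = 266.5 / 19.22
Q = 13.9


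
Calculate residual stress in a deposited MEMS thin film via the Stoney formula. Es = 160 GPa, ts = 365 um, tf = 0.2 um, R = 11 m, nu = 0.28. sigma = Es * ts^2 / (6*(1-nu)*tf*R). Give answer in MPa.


Step 1: Compute numerator: Es * ts^2 = 160 * 365^2 = 21316000 (GPa*um^2)
Step 2: Compute denominator (R in um): 6*(1-nu)*tf*R = 6*0.72*0.2*11e6 = 9504000.0 (um^2)
Step 3: sigma (GPa) = 21316000 / 9504000.0 = 2.242845e+00 GPa
Step 4: Convert to MPa (x1000): sigma = 2242.8 MPa


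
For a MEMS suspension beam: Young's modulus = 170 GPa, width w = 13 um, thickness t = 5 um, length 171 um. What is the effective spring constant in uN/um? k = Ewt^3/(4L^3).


Step 1: Convert E to consistent units (1 GPa = 1000 uN/um^2).
E = 170 GPa = 170000 uN/um^2
Step 2: Compute t^3 = 5^3 = 125
Step 3: Compute L^3 = 171^3 = 5000211
Step 4: k = 170000 * 13 * 125 / (4 * 5000211)
k = 13.8119 uN/um


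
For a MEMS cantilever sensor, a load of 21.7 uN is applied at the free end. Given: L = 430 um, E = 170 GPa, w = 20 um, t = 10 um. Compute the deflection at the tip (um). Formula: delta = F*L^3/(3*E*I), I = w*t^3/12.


Step 1: Calculate the second moment of area.
I = w * t^3 / 12 = 20 * 10^3 / 12 = 1666.6667 um^4
Step 2: Convert E to consistent units (1 GPa = 1000 uN/um^2).
E = 170 GPa = 170000 uN/um^2
Step 3: Calculate tip deflection.
delta = F * L^3 / (3 * E * I)
delta = 21.7 * 430^3 / (3 * 170000 * 1666.6667)
delta = 2.0298 um


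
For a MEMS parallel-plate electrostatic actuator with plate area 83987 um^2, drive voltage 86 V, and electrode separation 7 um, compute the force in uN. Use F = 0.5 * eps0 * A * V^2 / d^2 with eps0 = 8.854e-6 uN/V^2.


Step 1: Identify parameters.
eps0 = 8.854e-6 uN/V^2, A = 83987 um^2, V = 86 V, d = 7 um
Step 2: Compute V^2 = 86^2 = 7396
Step 3: Compute d^2 = 7^2 = 49
Step 4: F = 0.5 * 8.854e-6 * 83987 * 7396 / 49
F = 56.121 uN


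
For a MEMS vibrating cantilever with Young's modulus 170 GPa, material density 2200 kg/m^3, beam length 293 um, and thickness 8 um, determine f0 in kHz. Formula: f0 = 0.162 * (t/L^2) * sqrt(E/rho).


Step 1: Convert units to SI.
t_SI = 8e-6 m, L_SI = 293e-6 m
Step 2: Calculate sqrt(E/rho).
sqrt(170e9 / 2200) = 8790.49 m/s
Step 3: Compute f0.
f0 = 0.162 * 8e-6 / (293e-6)^2 * 8790.49 = 132703.6 Hz = 132.7 kHz
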